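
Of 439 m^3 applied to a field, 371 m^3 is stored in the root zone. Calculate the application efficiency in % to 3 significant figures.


Approach: apply the application efficiency ratio, Ea = (stored/applied)*100.
Ea = (371/439)*100 = 84.5 %
Therefore the application efficiency = 84.5 %.


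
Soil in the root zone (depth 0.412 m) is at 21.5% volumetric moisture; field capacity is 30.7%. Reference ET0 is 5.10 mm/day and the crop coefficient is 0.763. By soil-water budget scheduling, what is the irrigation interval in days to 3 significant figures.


Approach: apply soil-water budget scheduling, SMD = (FC-theta)/100*depth*1000; ETc = ET0*Kc; interval = SMD/ETc.
Step 1 — soil moisture deficit:
  SMD = (30.7 - 21.5)/100 * 0.412 * 1000 = 37.904 mm
Step 2 — daily crop ET (ETc = ET0*Kc):
  ETc = 5.10 * 0.763 = 3.8913 mm/day
Step 3 — irrigation interval (SMD/ETc):
  interval = 37.904 / 3.8913 = 9.74 days
Therefore the irrigation interval = 9.74 days.


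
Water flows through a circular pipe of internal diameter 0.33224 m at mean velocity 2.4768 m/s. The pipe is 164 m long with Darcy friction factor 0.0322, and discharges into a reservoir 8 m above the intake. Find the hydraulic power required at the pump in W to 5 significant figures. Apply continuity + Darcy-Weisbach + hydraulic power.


Approach: apply continuity + Darcy-Weisbach + hydraulic power, Q = A*v; hf = f*(L/D)*(v^2/(2g)); H = static + hf; P = rho*g*Q*H.
Step 1 — flow rate (continuity, Q = A*v):
  A = pi*(0.33224/2)^2 = 0.08669493 m^2
  Q = 0.08669493 * 2.4768 = 0.2147260 m^3/s
Step 2 — friction head loss (Darcy-Weisbach):
  hf = 0.0322 * (164/0.33224) * (2.4768^2 / (2*9.81))
  hf = 4.969706 m
Step 3 — total head: H = 8 + 4.969706 = 12.96971 m
Step 4 — hydraulic power (P = rho*g*Q*H):
  P = 1000 * 9.81 * 0.2147260 * 12.96971 = 27320 W
Therefore the hydraulic power required at the pump = 27320 W.


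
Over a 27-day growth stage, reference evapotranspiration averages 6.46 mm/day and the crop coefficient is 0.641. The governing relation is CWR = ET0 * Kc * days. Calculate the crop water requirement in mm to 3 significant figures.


CWR = 6.46 * 0.641 * 27 = 112 mm
Therefore the crop water requirement = 112 mm.


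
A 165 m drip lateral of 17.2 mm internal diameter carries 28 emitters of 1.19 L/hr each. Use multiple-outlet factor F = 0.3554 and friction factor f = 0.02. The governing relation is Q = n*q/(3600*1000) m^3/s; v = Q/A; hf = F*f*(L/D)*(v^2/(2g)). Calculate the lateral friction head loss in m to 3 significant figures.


Q = 28*1.19/(3600*1000) = 9.2556e-06 m^3/s
A = pi*(17.2e-3/2)^2 = 2.3235e-04 m^2, so v = Q/A = 0.039834 m/s
hf = 0.3554*0.02*(165/0.0172)*(0.039834^2/(2*9.81)) = 0.00551 m
Therefore the lateral friction head loss = 0.00551 m.


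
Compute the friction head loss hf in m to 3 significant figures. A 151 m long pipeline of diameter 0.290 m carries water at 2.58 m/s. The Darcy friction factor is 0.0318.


Approach: apply the Darcy-Weisbach equation, hf = f*(L/D)*(v^2/(2g)).
hf = 0.0318 * (151/0.290) * (2.58^2 / (2*9.81))
hf = 5.62 m
Therefore the friction head loss hf = 5.62 m.


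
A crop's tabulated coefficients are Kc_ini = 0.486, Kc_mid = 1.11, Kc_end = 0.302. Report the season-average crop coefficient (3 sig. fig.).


Approach: apply a simple seasonal average, Kc_avg = (Kc_ini + Kc_mid + Kc_end)/3.
Kc_avg = (0.486 + 1.11 + 0.302)/3 = 0.633
Therefore the season-average crop coefficient = 0.633.


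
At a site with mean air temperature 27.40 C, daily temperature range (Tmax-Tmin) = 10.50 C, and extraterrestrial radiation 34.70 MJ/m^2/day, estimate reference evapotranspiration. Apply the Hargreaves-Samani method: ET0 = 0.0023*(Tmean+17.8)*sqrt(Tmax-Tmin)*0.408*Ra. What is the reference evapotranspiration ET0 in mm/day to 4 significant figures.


ET0 = 0.0023*(27.40+17.8)*sqrt(10.50)*0.408*34.70 = 4.769 mm/day
Therefore the reference evapotranspiration ET0 = 4.769 mm/day.


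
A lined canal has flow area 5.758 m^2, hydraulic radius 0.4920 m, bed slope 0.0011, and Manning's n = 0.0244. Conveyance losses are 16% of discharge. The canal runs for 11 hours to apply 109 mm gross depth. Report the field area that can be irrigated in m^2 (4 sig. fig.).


Approach: apply Manning's equation with a conveyance and depth budget, Q = (1/n)*A*R^(2/3)*S^(1/2); Q_field = Q*(1-loss); Area = Q_field*t/(d/1000).
Step 1 — canal discharge (Manning's equation):
  Q = (1/0.0244) * 5.758 * 0.4920^(2/3) * 0.0011^(1/2) = 4.87777 m^3/s
Step 2 — delivered flow: Q_field = 4.87777*(1 - 16/100) = 4.09733 m^3/s
Step 3 — volume delivered: V = 4.09733 * 11*3600 = 162254 m^3
Step 4 — area served: A = V / (depth/1000) = 162254 / 0.109 = 1489000 m^2
Therefore the field area that can be irrigated = 1489000 m^2.


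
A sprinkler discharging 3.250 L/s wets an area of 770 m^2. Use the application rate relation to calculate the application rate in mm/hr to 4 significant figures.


Approach: apply the application rate relation, rate = (Q/A)*3600.
rate = (3.250 / 770) * 3600 = 15.19 mm/hr
Therefore the application rate = 15.19 mm/hr.


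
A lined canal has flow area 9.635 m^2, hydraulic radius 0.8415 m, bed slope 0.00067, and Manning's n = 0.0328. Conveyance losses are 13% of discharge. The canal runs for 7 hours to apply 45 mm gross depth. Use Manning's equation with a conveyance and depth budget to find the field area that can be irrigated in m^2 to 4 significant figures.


Approach: apply Manning's equation with a conveyance and depth budget, Q = (1/n)*A*R^(2/3)*S^(1/2); Q_field = Q*(1-loss); Area = Q_field*t/(d/1000).
Step 1 — canal discharge (Manning's equation):
  Q = (1/0.0328) * 9.635 * 0.8415^(2/3) * 0.00067^(1/2) = 6.77722 m^3/s
Step 2 — delivered flow: Q_field = 6.77722*(1 - 13/100) = 5.89618 m^3/s
Step 3 — volume delivered: V = 5.89618 * 7*3600 = 148584 m^3
Step 4 — area served: A = V / (depth/1000) = 148584 / 0.045 = 3302000 m^2
Therefore the field area that can be irrigated = 3302000 m^2.


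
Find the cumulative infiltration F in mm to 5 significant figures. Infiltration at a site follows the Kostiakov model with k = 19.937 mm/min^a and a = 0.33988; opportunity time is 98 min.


Approach: apply the Kostiakov infiltration equation, F = k*t^a.
F = 19.937 * 98^0.33988 = 94.719 mm
Therefore the cumulative infiltration F = 94.719 mm.


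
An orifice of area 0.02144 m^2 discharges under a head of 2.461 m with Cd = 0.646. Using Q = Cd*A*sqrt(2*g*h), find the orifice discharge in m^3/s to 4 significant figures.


Q = 0.646 * 0.02144 * sqrt(2*9.81*2.461) = 0.09624 m^3/s
Therefore the orifice discharge = 0.09624 m^3/s.


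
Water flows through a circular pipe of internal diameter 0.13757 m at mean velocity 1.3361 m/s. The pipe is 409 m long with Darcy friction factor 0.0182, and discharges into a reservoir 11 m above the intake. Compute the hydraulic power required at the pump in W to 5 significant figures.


Approach: apply continuity + Darcy-Weisbach + hydraulic power, Q = A*v; hf = f*(L/D)*(v^2/(2g)); H = static + hf; P = rho*g*Q*H.
Step 1 — flow rate (continuity, Q = A*v):
  A = pi*(0.13757/2)^2 = 0.01486406 m^2
  Q = 0.01486406 * 1.3361 = 0.01985987 m^3/s
Step 2 — friction head loss (Darcy-Weisbach):
  hf = 0.0182 * (409/0.13757) * (1.3361^2 / (2*9.81))
  hf = 4.923227 m
Step 3 — total head: H = 11 + 4.923227 = 15.92323 m
Step 4 — hydraulic power (P = rho*g*Q*H):
  P = 1000 * 9.81 * 0.01985987 * 15.92323 = 3102.2 W
Therefore the hydraulic power required at the pump = 3102.2 W.


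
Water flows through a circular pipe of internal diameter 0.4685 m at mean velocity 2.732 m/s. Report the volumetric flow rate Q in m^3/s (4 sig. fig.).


Approach: apply the continuity equation for pipe flow, Q = A * v with A = pi*(D/2)^2.
A = pi*(0.4685/2)^2 = 0.172389 m^2
Q = 0.172389 * 2.732 = 0.4710 m^3/s
Therefore the volumetric flow rate Q = 0.4710 m^3/s.


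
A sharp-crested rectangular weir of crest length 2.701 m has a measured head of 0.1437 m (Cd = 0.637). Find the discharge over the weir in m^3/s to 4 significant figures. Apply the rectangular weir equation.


Approach: apply the rectangular weir equation, Q = (2/3)*Cd*L*sqrt(2g)*H^1.5.
Q = (2/3)*0.637*2.701*sqrt(2*9.81)*0.1437^1.5 = 0.2768 m^3/s
Therefore the discharge over the weir = 0.2768 m^3/s.


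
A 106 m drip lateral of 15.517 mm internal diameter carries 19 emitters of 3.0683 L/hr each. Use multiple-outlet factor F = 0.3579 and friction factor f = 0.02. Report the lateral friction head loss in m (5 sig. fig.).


Approach: apply Darcy-Weisbach with the multiple-outlet F-factor, Q = n*q/(3600*1000) m^3/s; v = Q/A; hf = F*f*(L/D)*(v^2/(2g)).
Q = 19*3.0683/(3600*1000) = 1.619381e-05 m^3/s
A = pi*(15.517e-3/2)^2 = 1.891060e-04 m^2, so v = Q/A = 0.08563347 m/s
hf = 0.3579*0.02*(106/0.015517)*(0.08563347^2/(2*9.81)) = 0.018276 m
Therefore the lateral friction head loss = 0.018276 m.


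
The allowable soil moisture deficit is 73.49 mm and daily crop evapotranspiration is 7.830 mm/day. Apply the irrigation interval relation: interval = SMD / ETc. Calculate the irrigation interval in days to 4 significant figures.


interval = 73.49 / 7.830 = 9.386 days
Therefore the irrigation interval = 9.386 days.


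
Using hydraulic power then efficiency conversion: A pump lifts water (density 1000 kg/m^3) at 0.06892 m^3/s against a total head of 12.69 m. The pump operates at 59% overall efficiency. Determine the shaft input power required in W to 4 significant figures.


Approach: apply hydraulic power then efficiency conversion, P = rho*g*Q*H; P_in = P/eta.
Step 1 — hydraulic power (P = rho*g*Q*H):
  P = 1000 * 9.81 * 0.06892 * 12.69 = 8579.77 W
Step 2 — input power: P_in = P/eta = 8579.77 / 0.59 = 14540 W
Therefore the shaft input power required = 14540 W.


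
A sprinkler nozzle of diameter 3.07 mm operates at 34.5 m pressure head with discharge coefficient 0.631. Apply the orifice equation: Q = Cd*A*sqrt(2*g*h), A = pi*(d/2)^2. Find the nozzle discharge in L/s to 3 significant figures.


A = pi*(3.07e-3/2)^2 = 7.4023e-06 m^2
Q = 0.631 * 7.4023e-06 * sqrt(2*9.81*34.5) * 1000 = 0.122 L/s
Therefore the nozzle discharge = 0.122 L/s.


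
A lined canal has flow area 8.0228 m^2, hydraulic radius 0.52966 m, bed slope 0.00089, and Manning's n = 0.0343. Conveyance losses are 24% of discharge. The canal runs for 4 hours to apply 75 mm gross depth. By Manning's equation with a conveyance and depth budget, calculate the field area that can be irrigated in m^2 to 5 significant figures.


Approach: apply Manning's equation with a conveyance and depth budget, Q = (1/n)*A*R^(2/3)*S^(1/2); Q_field = Q*(1-loss); Area = Q_field*t/(d/1000).
Step 1 — canal discharge (Manning's equation):
  Q = (1/0.0343) * 8.0228 * 0.52966^(2/3) * 0.00089^(1/2) = 4.567988 m^3/s
Step 2 — delivered flow: Q_field = 4.567988*(1 - 24/100) = 3.471671 m^3/s
Step 3 — volume delivered: V = 3.471671 * 4*3600 = 49992.06 m^3
Step 4 — area served: A = V / (depth/1000) = 49992.06 / 0.075 = 666560 m^2
Therefore the field area that can be irrigated = 666560 m^2.


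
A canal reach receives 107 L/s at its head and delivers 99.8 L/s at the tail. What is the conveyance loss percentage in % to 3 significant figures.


Approach: apply the conveyance loss ratio, loss% = ((Q_head - Q_tail)/Q_head)*100.
loss = ((107 - 99.8)/107)*100 = 6.73 %
Therefore the conveyance loss percentage = 6.73 %.


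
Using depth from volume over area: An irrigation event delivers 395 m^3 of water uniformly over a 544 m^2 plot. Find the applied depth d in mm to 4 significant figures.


Approach: apply depth from volume over area, d = (V/A)*1000.
d = (395 / 544) * 1000 = 726.1 mm
Therefore the applied depth d = 726.1 mm.


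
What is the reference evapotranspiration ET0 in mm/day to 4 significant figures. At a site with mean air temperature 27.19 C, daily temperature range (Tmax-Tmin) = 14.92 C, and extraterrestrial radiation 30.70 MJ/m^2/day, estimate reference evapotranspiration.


Approach: apply the Hargreaves-Samani method, ET0 = 0.0023*(Tmean+17.8)*sqrt(Tmax-Tmin)*0.408*Ra.
ET0 = 0.0023*(27.19+17.8)*sqrt(14.92)*0.408*30.70 = 5.006 mm/day
Therefore the reference evapotranspiration ET0 = 5.006 mm/day.


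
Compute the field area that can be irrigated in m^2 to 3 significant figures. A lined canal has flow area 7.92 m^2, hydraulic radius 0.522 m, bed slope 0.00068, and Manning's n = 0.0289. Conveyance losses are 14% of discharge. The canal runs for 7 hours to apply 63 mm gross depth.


Approach: apply Manning's equation with a conveyance and depth budget, Q = (1/n)*A*R^(2/3)*S^(1/2); Q_field = Q*(1-loss); Area = Q_field*t/(d/1000).
Step 1 — canal discharge (Manning's equation):
  Q = (1/0.0289) * 7.92 * 0.522^(2/3) * 0.00068^(1/2) = 4.6330 m^3/s
Step 2 — delivered flow: Q_field = 4.6330*(1 - 14/100) = 3.9844 m^3/s
Step 3 — volume delivered: V = 3.9844 * 7*3600 = 100410 m^3
Step 4 — area served: A = V / (depth/1000) = 100410 / 0.063 = 1590000 m^2
Therefore the field area that can be irrigated = 1590000 m^2.


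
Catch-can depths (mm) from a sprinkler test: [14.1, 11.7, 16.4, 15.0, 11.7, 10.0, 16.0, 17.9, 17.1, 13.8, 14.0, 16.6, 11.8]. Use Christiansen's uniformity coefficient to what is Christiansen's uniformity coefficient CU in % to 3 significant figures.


Approach: apply Christiansen's uniformity coefficient, CU = (1 - mean_abs_deviation/mean)*100.
mean = 14.315 mm
mean |d_i - mean| = 2.0166 mm
CU = (1 - 2.0166/14.315)*100 = 85.9 %
Therefore Christiansen's uniformity coefficient CU = 85.9 %.


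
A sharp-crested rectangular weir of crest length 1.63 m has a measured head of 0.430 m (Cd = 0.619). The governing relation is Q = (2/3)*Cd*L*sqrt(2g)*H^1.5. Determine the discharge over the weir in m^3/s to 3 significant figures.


Q = (2/3)*0.619*1.63*sqrt(2*9.81)*0.430^1.5 = 0.840 m^3/s
Therefore the discharge over the weir = 0.840 m^3/s.


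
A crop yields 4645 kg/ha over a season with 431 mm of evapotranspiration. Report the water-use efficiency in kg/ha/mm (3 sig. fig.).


Approach: apply the water-use efficiency ratio, WUE = yield/ET.
WUE = 4645 / 431 = 10.8 kg/ha/mm
Therefore the water-use efficiency = 10.8 kg/ha/mm.


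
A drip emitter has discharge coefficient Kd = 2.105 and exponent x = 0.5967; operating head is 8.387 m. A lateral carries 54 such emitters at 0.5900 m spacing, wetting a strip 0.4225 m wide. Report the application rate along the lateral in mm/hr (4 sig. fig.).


Approach: apply the emitter equation with a lateral mass balance, q = Kd*h^x; Q = n*q; rate = Q/(n*spacing*width).
Step 1 — single emitter flow (q = Kd*h^x):
  q = 2.105 * 8.387^0.5967 = 7.48804 L/hr
Step 2 — total lateral flow: Q = 54 * 7.48804 = 404.354 L/hr
Step 3 — wetted area: A = 54 * 0.5900 * 0.4225 = 13.4608 m^2
Step 4 — application rate: Q/A = 404.354/13.4608 = 30.04 mm/hr
Therefore the application rate along the lateral = 30.04 mm/hr.


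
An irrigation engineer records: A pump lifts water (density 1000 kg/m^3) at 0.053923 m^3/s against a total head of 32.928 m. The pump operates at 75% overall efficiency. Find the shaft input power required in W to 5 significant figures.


Approach: apply hydraulic power then efficiency conversion, P = rho*g*Q*H; P_in = P/eta.
Step 1 — hydraulic power (P = rho*g*Q*H):
  P = 1000 * 9.81 * 0.053923 * 32.928 = 17418.41 W
Step 2 — input power: P_in = P/eta = 17418.41 / 0.75 = 23225 W
Therefore the shaft input power required = 23225 W.


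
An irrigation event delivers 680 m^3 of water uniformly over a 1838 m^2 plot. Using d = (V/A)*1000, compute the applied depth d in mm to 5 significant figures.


d = (680 / 1838) * 1000 = 369.97 mm
Therefore the applied depth d = 369.97 mm.


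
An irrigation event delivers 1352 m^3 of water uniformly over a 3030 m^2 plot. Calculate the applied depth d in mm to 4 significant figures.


Approach: apply depth from volume over area, d = (V/A)*1000.
d = (1352 / 3030) * 1000 = 446.2 mm
Therefore the applied depth d = 446.2 mm.


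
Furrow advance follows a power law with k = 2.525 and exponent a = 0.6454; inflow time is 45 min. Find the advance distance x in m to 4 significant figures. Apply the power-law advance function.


Approach: apply the power-law advance function, x = k*t^a.
x = 2.525 * 45^0.6454 = 29.46 m
Therefore the advance distance x = 29.46 m.


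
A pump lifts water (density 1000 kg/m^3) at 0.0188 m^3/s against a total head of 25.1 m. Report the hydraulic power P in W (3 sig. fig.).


Approach: apply the hydraulic power relation, P = rho*g*Q*H.
P = 1000 * 9.81 * 0.0188 * 25.1 = 4630 W
Therefore the hydraulic power P = 4630 W.


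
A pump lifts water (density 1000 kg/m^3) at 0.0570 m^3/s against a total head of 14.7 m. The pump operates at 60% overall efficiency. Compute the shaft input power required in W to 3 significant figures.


Approach: apply hydraulic power then efficiency conversion, P = rho*g*Q*H; P_in = P/eta.
Step 1 — hydraulic power (P = rho*g*Q*H):
  P = 1000 * 9.81 * 0.0570 * 14.7 = 8219.8 W
Step 2 — input power: P_in = P/eta = 8219.8 / 0.6 = 13700 W
Therefore the shaft input power required = 13700 W.


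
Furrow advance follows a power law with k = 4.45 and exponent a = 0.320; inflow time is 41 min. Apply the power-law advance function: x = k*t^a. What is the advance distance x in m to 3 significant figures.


x = 4.45 * 41^0.320 = 14.6 m
Therefore the advance distance x = 14.6 m.


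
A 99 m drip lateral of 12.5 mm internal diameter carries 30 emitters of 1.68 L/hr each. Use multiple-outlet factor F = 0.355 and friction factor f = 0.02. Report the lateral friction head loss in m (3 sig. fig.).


Approach: apply Darcy-Weisbach with the multiple-outlet F-factor, Q = n*q/(3600*1000) m^3/s; v = Q/A; hf = F*f*(L/D)*(v^2/(2g)).
Q = 30*1.68/(3600*1000) = 1.4000e-05 m^3/s
A = pi*(12.5e-3/2)^2 = 1.2272e-04 m^2, so v = Q/A = 0.11408 m/s
hf = 0.355*0.02*(99/0.0125)*(0.11408^2/(2*9.81)) = 0.0373 m
Therefore the lateral friction head loss = 0.0373 m.


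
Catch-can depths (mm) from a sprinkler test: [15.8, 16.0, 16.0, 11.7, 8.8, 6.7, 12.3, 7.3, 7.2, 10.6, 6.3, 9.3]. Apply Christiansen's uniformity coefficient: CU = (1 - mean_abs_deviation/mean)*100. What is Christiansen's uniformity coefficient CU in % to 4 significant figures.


mean = 10.6667 mm
mean |d_i - mean| = 3.07778 mm
CU = (1 - 3.07778/10.6667)*100 = 71.15 %
Therefore Christiansen's uniformity coefficient CU = 71.15 %.


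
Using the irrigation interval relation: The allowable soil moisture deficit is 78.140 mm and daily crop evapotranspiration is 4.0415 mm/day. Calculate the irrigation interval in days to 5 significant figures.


Approach: apply the irrigation interval relation, interval = SMD / ETc.
interval = 78.140 / 4.0415 = 19.334 days
Therefore the irrigation interval = 19.334 days.


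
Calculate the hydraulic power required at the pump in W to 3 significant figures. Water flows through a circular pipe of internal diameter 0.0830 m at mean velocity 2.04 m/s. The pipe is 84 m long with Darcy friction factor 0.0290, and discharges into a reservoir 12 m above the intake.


Approach: apply continuity + Darcy-Weisbach + hydraulic power, Q = A*v; hf = f*(L/D)*(v^2/(2g)); H = static + hf; P = rho*g*Q*H.
Step 1 — flow rate (continuity, Q = A*v):
  A = pi*(0.0830/2)^2 = 0.0054106 m^2
  Q = 0.0054106 * 2.04 = 0.011038 m^3/s
Step 2 — friction head loss (Darcy-Weisbach):
  hf = 0.0290 * (84/0.0830) * (2.04^2 / (2*9.81))
  hf = 6.2253 m
Step 3 — total head: H = 12 + 6.2253 = 18.225 m
Step 4 — hydraulic power (P = rho*g*Q*H):
  P = 1000 * 9.81 * 0.011038 * 18.225 = 1970 W
Therefore the hydraulic power required at the pump = 1970 W.


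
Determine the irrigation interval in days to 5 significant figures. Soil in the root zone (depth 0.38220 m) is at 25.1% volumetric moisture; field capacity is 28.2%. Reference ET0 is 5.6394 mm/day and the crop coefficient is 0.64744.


Approach: apply soil-water budget scheduling, SMD = (FC-theta)/100*depth*1000; ETc = ET0*Kc; interval = SMD/ETc.
Step 1 — soil moisture deficit:
  SMD = (28.2 - 25.1)/100 * 0.38220 * 1000 = 11.84820 mm
Step 2 — daily crop ET (ETc = ET0*Kc):
  ETc = 5.6394 * 0.64744 = 3.651173 mm/day
Step 3 — irrigation interval (SMD/ETc):
  interval = 11.84820 / 3.651173 = 3.2450 days
Therefore the irrigation interval = 3.2450 days.


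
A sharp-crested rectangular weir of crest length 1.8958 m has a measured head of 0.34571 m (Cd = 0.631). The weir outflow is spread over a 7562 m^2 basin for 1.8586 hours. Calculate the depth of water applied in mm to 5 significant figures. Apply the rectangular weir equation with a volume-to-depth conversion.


Approach: apply the rectangular weir equation with a volume-to-depth conversion, Q = (2/3)*Cd*L*sqrt(2g)*H^1.5; d = Q*t/A * 1000.
Step 1 — weir discharge:
  Q = (2/3)*0.631*1.8958*sqrt(2*9.81)*0.34571^1.5 = 0.7180390 m^3/s
Step 2 — volume: V = 0.7180390 * 1.8586*3600 = 4804.370 m^3
Step 3 — depth: d = V/A * 1000 = 4804.370/7562 * 1000 = 635.33 mm
Therefore the depth of water applied = 635.33 mm.


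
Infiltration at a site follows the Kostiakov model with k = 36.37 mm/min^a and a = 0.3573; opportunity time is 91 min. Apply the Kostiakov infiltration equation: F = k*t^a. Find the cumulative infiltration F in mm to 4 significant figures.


F = 36.37 * 91^0.3573 = 182.3 mm
Therefore the cumulative infiltration F = 182.3 mm.


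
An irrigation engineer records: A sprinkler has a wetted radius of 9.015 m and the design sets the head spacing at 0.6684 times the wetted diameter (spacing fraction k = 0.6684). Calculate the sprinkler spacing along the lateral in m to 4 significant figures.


Approach: apply the sprinkler spacing rule (spacing as a fraction of wetted diameter), S = k*(2*R).
S = 0.6684 * (2 * 9.015) = 12.05 m
Therefore the sprinkler spacing along the lateral = 12.05 m.


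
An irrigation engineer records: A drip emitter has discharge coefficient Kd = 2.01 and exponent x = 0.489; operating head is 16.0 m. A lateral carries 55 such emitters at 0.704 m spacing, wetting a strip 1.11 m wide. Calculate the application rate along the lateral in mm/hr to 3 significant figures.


Approach: apply the emitter equation with a lateral mass balance, q = Kd*h^x; Q = n*q; rate = Q/(n*spacing*width).
Step 1 — single emitter flow (q = Kd*h^x):
  q = 2.01 * 16.0^0.489 = 7.7985 L/hr
Step 2 — total lateral flow: Q = 55 * 7.7985 = 428.92 L/hr
Step 3 — wetted area: A = 55 * 0.704 * 1.11 = 42.979 m^2
Step 4 — application rate: Q/A = 428.92/42.979 = 9.98 mm/hr
Therefore the application rate along the lateral = 9.98 mm/hr.


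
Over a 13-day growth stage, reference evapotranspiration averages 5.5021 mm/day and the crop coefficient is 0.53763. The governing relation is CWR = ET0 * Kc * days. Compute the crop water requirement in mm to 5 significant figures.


CWR = 5.5021 * 0.53763 * 13 = 38.455 mm
Therefore the crop water requirement = 38.455 mm.


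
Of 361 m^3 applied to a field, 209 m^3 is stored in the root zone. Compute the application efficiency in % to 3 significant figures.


Approach: apply the application efficiency ratio, Ea = (stored/applied)*100.
Ea = (209/361)*100 = 57.9 %
Therefore the application efficiency = 57.9 %.


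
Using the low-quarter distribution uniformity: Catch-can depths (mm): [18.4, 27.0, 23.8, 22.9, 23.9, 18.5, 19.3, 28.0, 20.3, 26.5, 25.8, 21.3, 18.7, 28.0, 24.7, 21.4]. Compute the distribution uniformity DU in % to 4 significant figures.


Approach: apply the low-quarter distribution uniformity, DU = (mean of lowest quarter of readings / overall mean)*100.
sorted lowest 4 of 16: [18.4, 18.5, 18.7, 19.3] -> mean = 18.7250 mm
overall mean = 23.0312 mm
DU = (18.7250/23.0312)*100 = 81.30 %
Therefore the distribution uniformity DU = 81.30 %.


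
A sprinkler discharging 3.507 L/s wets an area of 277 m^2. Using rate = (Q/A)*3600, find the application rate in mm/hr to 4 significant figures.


rate = (3.507 / 277) * 3600 = 45.58 mm/hr
Therefore the application rate = 45.58 mm/hr.


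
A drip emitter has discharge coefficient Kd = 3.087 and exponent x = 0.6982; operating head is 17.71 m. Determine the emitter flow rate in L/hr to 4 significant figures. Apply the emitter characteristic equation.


Approach: apply the emitter characteristic equation, q = Kd * h^x.
q = 3.087 * 17.71^0.6982 = 22.96 L/hr
Therefore the emitter flow rate = 22.96 L/hr.


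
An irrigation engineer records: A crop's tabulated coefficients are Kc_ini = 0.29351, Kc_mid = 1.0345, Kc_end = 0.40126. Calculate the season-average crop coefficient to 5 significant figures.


Approach: apply a simple seasonal average, Kc_avg = (Kc_ini + Kc_mid + Kc_end)/3.
Kc_avg = (0.29351 + 1.0345 + 0.40126)/3 = 0.57642
Therefore the season-average crop coefficient = 0.57642.


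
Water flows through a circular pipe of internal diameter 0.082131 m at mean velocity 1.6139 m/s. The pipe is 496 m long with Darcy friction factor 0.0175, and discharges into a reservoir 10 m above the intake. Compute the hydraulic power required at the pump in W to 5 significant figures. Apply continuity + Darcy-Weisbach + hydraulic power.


Approach: apply continuity + Darcy-Weisbach + hydraulic power, Q = A*v; hf = f*(L/D)*(v^2/(2g)); H = static + hf; P = rho*g*Q*H.
Step 1 — flow rate (continuity, Q = A*v):
  A = pi*(0.082131/2)^2 = 0.005297904 m^2
  Q = 0.005297904 * 1.6139 = 0.008550288 m^3/s
Step 2 — friction head loss (Darcy-Weisbach):
  hf = 0.0175 * (496/0.082131) * (1.6139^2 / (2*9.81))
  hf = 14.03030 m
Step 3 — total head: H = 10 + 14.03030 = 24.03030 m
Step 4 — hydraulic power (P = rho*g*Q*H):
  P = 1000 * 9.81 * 0.008550288 * 24.03030 = 2015.6 W
Therefore the hydraulic power required at the pump = 2015.6 W.


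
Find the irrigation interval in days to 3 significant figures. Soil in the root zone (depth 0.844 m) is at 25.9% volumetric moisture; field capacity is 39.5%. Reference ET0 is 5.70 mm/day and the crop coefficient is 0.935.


Approach: apply soil-water budget scheduling, SMD = (FC-theta)/100*depth*1000; ETc = ET0*Kc; interval = SMD/ETc.
Step 1 — soil moisture deficit:
  SMD = (39.5 - 25.9)/100 * 0.844 * 1000 = 114.78 mm
Step 2 — daily crop ET (ETc = ET0*Kc):
  ETc = 5.70 * 0.935 = 5.3295 mm/day
Step 3 — irrigation interval (SMD/ETc):
  interval = 114.78 / 5.3295 = 21.5 days
Therefore the irrigation interval = 21.5 days.


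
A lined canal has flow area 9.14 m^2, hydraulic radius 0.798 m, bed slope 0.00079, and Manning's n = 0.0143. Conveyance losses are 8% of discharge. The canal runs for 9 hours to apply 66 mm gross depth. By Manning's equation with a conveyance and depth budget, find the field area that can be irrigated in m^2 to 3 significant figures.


Approach: apply Manning's equation with a conveyance and depth budget, Q = (1/n)*A*R^(2/3)*S^(1/2); Q_field = Q*(1-loss); Area = Q_field*t/(d/1000).
Step 1 — canal discharge (Manning's equation):
  Q = (1/0.0143) * 9.14 * 0.798^(2/3) * 0.00079^(1/2) = 15.456 m^3/s
Step 2 — delivered flow: Q_field = 15.456*(1 - 8/100) = 14.219 m^3/s
Step 3 — volume delivered: V = 14.219 * 9*3600 = 460710 m^3
Step 4 — area served: A = V / (depth/1000) = 460710 / 0.066 = 6980000 m^2
Therefore the field area that can be irrigated = 6980000 m^2.


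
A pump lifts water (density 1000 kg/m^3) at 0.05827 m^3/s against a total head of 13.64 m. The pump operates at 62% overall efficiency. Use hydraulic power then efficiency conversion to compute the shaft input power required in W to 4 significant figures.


Approach: apply hydraulic power then efficiency conversion, P = rho*g*Q*H; P_in = P/eta.
Step 1 — hydraulic power (P = rho*g*Q*H):
  P = 1000 * 9.81 * 0.05827 * 13.64 = 7797.02 W
Step 2 — input power: P_in = P/eta = 7797.02 / 0.62 = 12580 W
Therefore the shaft input power required = 12580 W.


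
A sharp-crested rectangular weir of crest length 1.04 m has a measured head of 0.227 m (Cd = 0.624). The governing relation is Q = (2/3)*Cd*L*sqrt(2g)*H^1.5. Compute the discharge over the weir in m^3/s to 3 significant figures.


Q = (2/3)*0.624*1.04*sqrt(2*9.81)*0.227^1.5 = 0.207 m^3/s
Therefore the discharge over the weir = 0.207 m^3/s.


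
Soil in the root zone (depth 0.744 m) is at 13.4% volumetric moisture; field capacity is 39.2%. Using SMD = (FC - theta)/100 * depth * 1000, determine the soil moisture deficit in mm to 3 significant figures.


SMD = (39.2 - 13.4)/100 * 0.744 * 1000 = 192 mm
Therefore the soil moisture deficit = 192 mm.


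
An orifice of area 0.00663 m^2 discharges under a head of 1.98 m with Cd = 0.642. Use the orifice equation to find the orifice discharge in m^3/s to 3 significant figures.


Approach: apply the orifice equation, Q = Cd*A*sqrt(2*g*h).
Q = 0.642 * 0.00663 * sqrt(2*9.81*1.98) = 0.0265 m^3/s
Therefore the orifice discharge = 0.0265 m^3/s.


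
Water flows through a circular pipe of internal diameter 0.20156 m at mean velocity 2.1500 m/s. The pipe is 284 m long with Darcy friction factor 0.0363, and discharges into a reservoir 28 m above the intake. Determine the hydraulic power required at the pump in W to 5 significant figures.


Approach: apply continuity + Darcy-Weisbach + hydraulic power, Q = A*v; hf = f*(L/D)*(v^2/(2g)); H = static + hf; P = rho*g*Q*H.
Step 1 — flow rate (continuity, Q = A*v):
  A = pi*(0.20156/2)^2 = 0.03190793 m^2
  Q = 0.03190793 * 2.1500 = 0.06860204 m^3/s
Step 2 — friction head loss (Darcy-Weisbach):
  hf = 0.0363 * (284/0.20156) * (2.1500^2 / (2*9.81))
  hf = 12.05032 m
Step 3 — total head: H = 28 + 12.05032 = 40.05032 m
Step 4 — hydraulic power (P = rho*g*Q*H):
  P = 1000 * 9.81 * 0.06860204 * 40.05032 = 26953 W
Therefore the hydraulic power required at the pump = 26953 W.


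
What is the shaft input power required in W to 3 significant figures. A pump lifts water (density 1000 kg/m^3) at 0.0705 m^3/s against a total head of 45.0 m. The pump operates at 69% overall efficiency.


Approach: apply hydraulic power then efficiency conversion, P = rho*g*Q*H; P_in = P/eta.
Step 1 — hydraulic power (P = rho*g*Q*H):
  P = 1000 * 9.81 * 0.0705 * 45.0 = 31122 W
Step 2 — input power: P_in = P/eta = 31122 / 0.69 = 45100 W
Therefore the shaft input power required = 45100 W.


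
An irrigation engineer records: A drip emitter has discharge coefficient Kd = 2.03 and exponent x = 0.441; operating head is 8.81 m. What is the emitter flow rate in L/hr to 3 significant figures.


Approach: apply the emitter characteristic equation, q = Kd * h^x.
q = 2.03 * 8.81^0.441 = 5.30 L/hr
Therefore the emitter flow rate = 5.30 L/hr.


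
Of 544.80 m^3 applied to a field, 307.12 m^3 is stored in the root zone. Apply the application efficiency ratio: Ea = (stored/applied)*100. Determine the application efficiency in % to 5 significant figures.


Ea = (307.12/544.80)*100 = 56.373 %
Therefore the application efficiency = 56.373 %.


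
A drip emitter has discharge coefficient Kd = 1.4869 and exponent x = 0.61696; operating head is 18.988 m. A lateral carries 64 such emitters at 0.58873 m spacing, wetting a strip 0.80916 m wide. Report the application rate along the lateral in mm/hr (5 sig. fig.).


Approach: apply the emitter equation with a lateral mass balance, q = Kd*h^x; Q = n*q; rate = Q/(n*spacing*width).
Step 1 — single emitter flow (q = Kd*h^x):
  q = 1.4869 * 18.988^0.61696 = 9.142233 L/hr
Step 2 — total lateral flow: Q = 64 * 9.142233 = 585.1029 L/hr
Step 3 — wetted area: A = 64 * 0.58873 * 0.80916 = 30.48811 m^2
Step 4 — application rate: Q/A = 585.1029/30.48811 = 19.191 mm/hr
Therefore the application rate along the lateral = 19.191 mm/hr.


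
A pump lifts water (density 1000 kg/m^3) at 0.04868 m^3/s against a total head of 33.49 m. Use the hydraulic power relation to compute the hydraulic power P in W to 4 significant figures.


Approach: apply the hydraulic power relation, P = rho*g*Q*H.
P = 1000 * 9.81 * 0.04868 * 33.49 = 15990 W
Therefore the hydraulic power P = 15990 W.


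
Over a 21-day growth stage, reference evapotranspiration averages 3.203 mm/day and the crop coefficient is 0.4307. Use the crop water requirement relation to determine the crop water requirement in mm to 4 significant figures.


Approach: apply the crop water requirement relation, CWR = ET0 * Kc * days.
CWR = 3.203 * 0.4307 * 21 = 28.97 mm
Therefore the crop water requirement = 28.97 mm.


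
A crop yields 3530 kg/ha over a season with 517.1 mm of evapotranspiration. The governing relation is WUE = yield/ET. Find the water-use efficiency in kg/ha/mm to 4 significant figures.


WUE = 3530 / 517.1 = 6.827 kg/ha/mm
Therefore the water-use efficiency = 6.827 kg/ha/mm.


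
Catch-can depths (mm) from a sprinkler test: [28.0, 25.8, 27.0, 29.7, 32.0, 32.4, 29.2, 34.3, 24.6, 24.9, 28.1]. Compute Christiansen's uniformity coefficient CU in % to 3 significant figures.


Approach: apply Christiansen's uniformity coefficient, CU = (1 - mean_abs_deviation/mean)*100.
mean = 28.727 mm
mean |d_i - mean| = 2.5388 mm
CU = (1 - 2.5388/28.727)*100 = 91.2 %
Therefore Christiansen's uniformity coefficient CU = 91.2 %.


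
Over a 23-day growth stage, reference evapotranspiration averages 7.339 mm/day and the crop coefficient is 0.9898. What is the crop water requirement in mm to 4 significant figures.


Approach: apply the crop water requirement relation, CWR = ET0 * Kc * days.
CWR = 7.339 * 0.9898 * 23 = 167.1 mm
Therefore the crop water requirement = 167.1 mm.


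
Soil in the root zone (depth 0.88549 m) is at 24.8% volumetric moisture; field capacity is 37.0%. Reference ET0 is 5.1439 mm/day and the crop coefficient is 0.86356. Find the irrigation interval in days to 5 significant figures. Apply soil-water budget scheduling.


Approach: apply soil-water budget scheduling, SMD = (FC-theta)/100*depth*1000; ETc = ET0*Kc; interval = SMD/ETc.
Step 1 — soil moisture deficit:
  SMD = (37.0 - 24.8)/100 * 0.88549 * 1000 = 108.0298 mm
Step 2 — daily crop ET (ETc = ET0*Kc):
  ETc = 5.1439 * 0.86356 = 4.442066 mm/day
Step 3 — irrigation interval (SMD/ETc):
  interval = 108.0298 / 4.442066 = 24.320 days
Therefore the irrigation interval = 24.320 days.


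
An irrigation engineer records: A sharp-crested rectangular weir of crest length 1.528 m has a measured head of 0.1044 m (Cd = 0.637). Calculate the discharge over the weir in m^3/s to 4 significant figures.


Approach: apply the rectangular weir equation, Q = (2/3)*Cd*L*sqrt(2g)*H^1.5.
Q = (2/3)*0.637*1.528*sqrt(2*9.81)*0.1044^1.5 = 0.09696 m^3/s
Therefore the discharge over the weir = 0.09696 m^3/s.


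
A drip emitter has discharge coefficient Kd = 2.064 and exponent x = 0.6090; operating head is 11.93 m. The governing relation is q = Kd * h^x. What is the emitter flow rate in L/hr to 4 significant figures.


q = 2.064 * 11.93^0.6090 = 9.341 L/hr
Therefore the emitter flow rate = 9.341 L/hr.


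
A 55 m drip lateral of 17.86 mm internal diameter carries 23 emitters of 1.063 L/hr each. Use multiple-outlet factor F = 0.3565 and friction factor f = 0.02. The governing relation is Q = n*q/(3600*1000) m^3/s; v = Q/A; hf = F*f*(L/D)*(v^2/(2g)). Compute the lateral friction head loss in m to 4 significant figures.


Q = 23*1.063/(3600*1000) = 6.79139e-06 m^3/s
A = pi*(17.86e-3/2)^2 = 2.50526e-04 m^2, so v = Q/A = 0.0271085 m/s
hf = 0.3565*0.02*(55/0.01786)*(0.0271085^2/(2*9.81)) = 0.0008224 m
Therefore the lateral friction head loss = 0.0008224 m.


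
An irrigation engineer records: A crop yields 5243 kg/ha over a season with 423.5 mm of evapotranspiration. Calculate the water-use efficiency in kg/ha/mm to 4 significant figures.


Approach: apply the water-use efficiency ratio, WUE = yield/ET.
WUE = 5243 / 423.5 = 12.38 kg/ha/mm
Therefore the water-use efficiency = 12.38 kg/ha/mm.


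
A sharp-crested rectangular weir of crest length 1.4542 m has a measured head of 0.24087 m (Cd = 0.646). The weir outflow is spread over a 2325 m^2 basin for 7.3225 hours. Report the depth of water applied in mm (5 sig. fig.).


Approach: apply the rectangular weir equation with a volume-to-depth conversion, Q = (2/3)*Cd*L*sqrt(2g)*H^1.5; d = Q*t/A * 1000.
Step 1 — weir discharge:
  Q = (2/3)*0.646*1.4542*sqrt(2*9.81)*0.24087^1.5 = 0.3279359 m^3/s
Step 2 — volume: V = 0.3279359 * 7.3225*3600 = 8644.718 m^3
Step 3 — depth: d = V/A * 1000 = 8644.718/2325 * 1000 = 3718.2 mm
Therefore the depth of water applied = 3718.2 mm.


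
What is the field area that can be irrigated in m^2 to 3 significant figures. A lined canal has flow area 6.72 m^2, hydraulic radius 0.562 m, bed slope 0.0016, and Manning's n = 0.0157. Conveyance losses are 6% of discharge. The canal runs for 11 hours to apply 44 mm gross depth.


Approach: apply Manning's equation with a conveyance and depth budget, Q = (1/n)*A*R^(2/3)*S^(1/2); Q_field = Q*(1-loss); Area = Q_field*t/(d/1000).
Step 1 — canal discharge (Manning's equation):
  Q = (1/0.0157) * 6.72 * 0.562^(2/3) * 0.0016^(1/2) = 11.660 m^3/s
Step 2 — delivered flow: Q_field = 11.660*(1 - 6/100) = 10.960 m^3/s
Step 3 — volume delivered: V = 10.960 * 11*3600 = 434020 m^3
Step 4 — area served: A = V / (depth/1000) = 434020 / 0.044 = 9860000 m^2
Therefore the field area that can be irrigated = 9860000 m^2.


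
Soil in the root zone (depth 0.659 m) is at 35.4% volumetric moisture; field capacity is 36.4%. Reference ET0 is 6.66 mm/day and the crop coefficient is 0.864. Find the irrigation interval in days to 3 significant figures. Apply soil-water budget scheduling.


Approach: apply soil-water budget scheduling, SMD = (FC-theta)/100*depth*1000; ETc = ET0*Kc; interval = SMD/ETc.
Step 1 — soil moisture deficit:
  SMD = (36.4 - 35.4)/100 * 0.659 * 1000 = 6.5900 mm
Step 2 — daily crop ET (ETc = ET0*Kc):
  ETc = 6.66 * 0.864 = 5.7542 mm/day
Step 3 — irrigation interval (SMD/ETc):
  interval = 6.5900 / 5.7542 = 1.15 days
Therefore the irrigation interval = 1.15 days.


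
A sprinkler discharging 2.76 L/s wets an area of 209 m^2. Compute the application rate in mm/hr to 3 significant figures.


Approach: apply the application rate relation, rate = (Q/A)*3600.
rate = (2.76 / 209) * 3600 = 47.5 mm/hr
Therefore the application rate = 47.5 mm/hr.


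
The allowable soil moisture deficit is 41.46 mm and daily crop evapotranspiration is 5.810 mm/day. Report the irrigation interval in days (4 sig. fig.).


Approach: apply the irrigation interval relation, interval = SMD / ETc.
interval = 41.46 / 5.810 = 7.136 days
Therefore the irrigation interval = 7.136 days.


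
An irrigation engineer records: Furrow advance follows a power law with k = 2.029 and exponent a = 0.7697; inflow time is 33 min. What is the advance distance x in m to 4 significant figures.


Approach: apply the power-law advance function, x = k*t^a.
x = 2.029 * 33^0.7697 = 29.93 m
Therefore the advance distance x = 29.93 m.


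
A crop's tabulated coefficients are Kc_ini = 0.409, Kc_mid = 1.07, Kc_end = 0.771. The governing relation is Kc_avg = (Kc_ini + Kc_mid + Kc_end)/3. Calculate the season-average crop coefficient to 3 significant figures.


Kc_avg = (0.409 + 1.07 + 0.771)/3 = 0.750
Therefore the season-average crop coefficient = 0.750.


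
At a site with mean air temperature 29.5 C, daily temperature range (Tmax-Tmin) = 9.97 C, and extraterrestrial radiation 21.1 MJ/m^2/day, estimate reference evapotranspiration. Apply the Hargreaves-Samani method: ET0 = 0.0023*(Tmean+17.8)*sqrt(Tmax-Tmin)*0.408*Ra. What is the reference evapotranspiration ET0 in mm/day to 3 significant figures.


ET0 = 0.0023*(29.5+17.8)*sqrt(9.97)*0.408*21.1 = 2.96 mm/day
Therefore the reference evapotranspiration ET0 = 2.96 mm/day.


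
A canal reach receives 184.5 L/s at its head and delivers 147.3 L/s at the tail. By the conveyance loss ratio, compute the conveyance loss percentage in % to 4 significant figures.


Approach: apply the conveyance loss ratio, loss% = ((Q_head - Q_tail)/Q_head)*100.
loss = ((184.5 - 147.3)/184.5)*100 = 20.16 %
Therefore the conveyance loss percentage = 20.16 %.


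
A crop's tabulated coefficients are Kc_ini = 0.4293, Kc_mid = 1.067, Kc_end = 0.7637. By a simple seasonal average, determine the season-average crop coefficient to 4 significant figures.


Approach: apply a simple seasonal average, Kc_avg = (Kc_ini + Kc_mid + Kc_end)/3.
Kc_avg = (0.4293 + 1.067 + 0.7637)/3 = 0.7533
Therefore the season-average crop coefficient = 0.7533.
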